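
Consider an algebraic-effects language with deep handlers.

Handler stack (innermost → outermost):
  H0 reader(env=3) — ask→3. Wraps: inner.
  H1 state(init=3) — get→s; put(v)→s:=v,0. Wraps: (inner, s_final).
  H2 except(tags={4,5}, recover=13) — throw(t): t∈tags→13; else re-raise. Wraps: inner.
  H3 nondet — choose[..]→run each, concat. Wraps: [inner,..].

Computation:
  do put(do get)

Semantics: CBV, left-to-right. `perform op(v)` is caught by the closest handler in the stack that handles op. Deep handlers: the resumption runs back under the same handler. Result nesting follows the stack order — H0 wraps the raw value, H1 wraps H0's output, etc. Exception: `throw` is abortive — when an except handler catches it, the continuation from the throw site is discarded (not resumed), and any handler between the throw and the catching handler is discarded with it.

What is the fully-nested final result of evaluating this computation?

Working:
get @ H1 ⇒ 3
put(3) @ H1 ⇒ s:=3
H0 returns 0
H1 returns (0, 3)
H2 returns (0, 3)
H3 returns [(0, 3)]
= [(0, 3)]

Answer: [(0, 3)]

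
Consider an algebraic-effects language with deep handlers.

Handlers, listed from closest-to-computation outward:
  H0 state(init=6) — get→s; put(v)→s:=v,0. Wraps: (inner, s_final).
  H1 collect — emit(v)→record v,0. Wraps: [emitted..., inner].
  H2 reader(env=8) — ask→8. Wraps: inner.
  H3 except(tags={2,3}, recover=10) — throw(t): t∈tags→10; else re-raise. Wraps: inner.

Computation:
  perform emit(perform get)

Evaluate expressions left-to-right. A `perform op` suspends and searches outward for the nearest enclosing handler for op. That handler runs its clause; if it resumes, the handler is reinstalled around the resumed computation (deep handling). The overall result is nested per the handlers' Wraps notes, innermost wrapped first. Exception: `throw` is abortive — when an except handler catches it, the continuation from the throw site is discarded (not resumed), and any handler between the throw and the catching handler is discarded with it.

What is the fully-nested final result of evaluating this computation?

Answer: [6, (0, 6)]

Evaluation trace:
get @ H0 ⇒ 6
emit(6) @ H1 ⇒ out+=6
H0 returns (0, 6)
H1 returns [6, (0, 6)]
H2 returns [6, (0, 6)]
H3 returns [6, (0, 6)]
= [6, (0, 6)]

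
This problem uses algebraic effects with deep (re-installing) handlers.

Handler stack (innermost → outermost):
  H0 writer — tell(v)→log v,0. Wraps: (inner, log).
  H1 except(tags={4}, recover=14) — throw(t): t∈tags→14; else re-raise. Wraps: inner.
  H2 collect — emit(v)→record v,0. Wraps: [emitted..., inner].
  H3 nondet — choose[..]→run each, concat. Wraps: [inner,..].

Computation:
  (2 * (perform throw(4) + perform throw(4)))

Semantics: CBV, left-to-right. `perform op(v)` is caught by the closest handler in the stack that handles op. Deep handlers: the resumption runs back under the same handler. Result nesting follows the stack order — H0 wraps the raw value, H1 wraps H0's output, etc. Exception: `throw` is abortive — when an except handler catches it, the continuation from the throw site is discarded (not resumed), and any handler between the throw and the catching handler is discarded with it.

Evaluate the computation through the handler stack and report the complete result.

Answer: [[14]]

Working:
throw(4) @ H1 caught ⇒ 14
H2 returns [14]
H3 returns [[14]]
= [[14]]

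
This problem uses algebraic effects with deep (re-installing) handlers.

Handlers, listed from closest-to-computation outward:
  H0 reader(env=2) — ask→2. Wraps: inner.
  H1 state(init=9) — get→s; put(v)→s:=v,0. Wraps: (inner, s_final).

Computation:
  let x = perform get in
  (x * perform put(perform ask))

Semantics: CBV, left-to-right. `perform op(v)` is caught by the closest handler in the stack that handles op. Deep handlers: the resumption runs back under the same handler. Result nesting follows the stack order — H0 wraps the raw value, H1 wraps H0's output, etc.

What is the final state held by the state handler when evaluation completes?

Step-by-step:
get @ H1 ⇒ 9
ask @ H0 ⇒ 2
put(2) @ H1 ⇒ s:=2
H0 returns 0
H1 returns (0, 2)
= (0, 2)

Answer: 2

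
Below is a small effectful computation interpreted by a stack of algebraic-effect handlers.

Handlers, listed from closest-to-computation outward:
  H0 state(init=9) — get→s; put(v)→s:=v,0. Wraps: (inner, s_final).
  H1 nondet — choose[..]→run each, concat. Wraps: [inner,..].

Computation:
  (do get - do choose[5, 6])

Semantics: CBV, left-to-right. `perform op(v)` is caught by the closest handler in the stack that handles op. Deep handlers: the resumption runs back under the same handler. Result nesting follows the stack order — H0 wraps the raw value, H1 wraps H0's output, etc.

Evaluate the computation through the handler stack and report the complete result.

Evaluation trace:
get @ H0 ⇒ 9
choose[5, 6] @ H1
  branch[0] choose=5:
    H0 returns (4, 9)
    H1 returns [(4, 9)]
  branch[1] choose=6:
    H0 returns (3, 9)
    H1 returns [(3, 9)]
= [(4, 9), (3, 9)]

Answer: [(4, 9), (3, 9)]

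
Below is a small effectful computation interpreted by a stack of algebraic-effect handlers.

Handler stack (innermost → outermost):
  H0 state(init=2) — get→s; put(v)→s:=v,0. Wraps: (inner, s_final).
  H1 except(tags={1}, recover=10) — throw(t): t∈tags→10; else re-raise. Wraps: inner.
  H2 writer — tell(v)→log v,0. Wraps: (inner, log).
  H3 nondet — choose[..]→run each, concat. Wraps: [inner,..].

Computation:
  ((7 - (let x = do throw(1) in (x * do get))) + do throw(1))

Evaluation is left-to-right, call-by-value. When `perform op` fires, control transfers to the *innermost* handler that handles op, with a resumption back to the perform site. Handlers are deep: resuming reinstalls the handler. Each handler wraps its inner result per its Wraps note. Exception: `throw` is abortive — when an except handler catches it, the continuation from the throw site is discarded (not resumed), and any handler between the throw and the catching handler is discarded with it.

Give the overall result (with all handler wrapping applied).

Answer: [(10, ())]

Evaluation trace:
throw(1) @ H1 caught ⇒ 10
H2 returns (10, ())
H3 returns [(10, ())]
= [(10, ())]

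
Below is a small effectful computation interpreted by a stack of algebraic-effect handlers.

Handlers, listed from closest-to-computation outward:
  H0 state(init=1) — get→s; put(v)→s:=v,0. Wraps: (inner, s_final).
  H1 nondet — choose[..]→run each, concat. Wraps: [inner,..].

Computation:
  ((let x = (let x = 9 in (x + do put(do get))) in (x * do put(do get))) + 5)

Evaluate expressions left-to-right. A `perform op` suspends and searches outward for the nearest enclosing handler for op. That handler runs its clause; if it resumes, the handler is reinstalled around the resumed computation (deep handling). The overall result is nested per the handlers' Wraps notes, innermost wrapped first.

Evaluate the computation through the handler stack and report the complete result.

Answer: [(5, 1)]

Evaluation trace:
get @ H0 ⇒ 1
put(1) @ H0 ⇒ s:=1
get @ H0 ⇒ 1
put(1) @ H0 ⇒ s:=1
H0 returns (5, 1)
H1 returns [(5, 1)]
= [(5, 1)]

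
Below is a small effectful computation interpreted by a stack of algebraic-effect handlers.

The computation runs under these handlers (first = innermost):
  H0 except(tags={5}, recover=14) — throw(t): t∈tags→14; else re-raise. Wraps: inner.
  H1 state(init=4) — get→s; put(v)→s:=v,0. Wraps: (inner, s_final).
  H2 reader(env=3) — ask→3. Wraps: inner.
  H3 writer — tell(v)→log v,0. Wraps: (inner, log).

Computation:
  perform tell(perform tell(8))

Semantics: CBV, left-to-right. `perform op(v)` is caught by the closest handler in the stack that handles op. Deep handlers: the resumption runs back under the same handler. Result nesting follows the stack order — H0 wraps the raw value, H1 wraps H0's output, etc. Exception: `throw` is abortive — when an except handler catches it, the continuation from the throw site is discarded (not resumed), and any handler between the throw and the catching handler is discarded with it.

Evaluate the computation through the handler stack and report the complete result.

Answer: ((0, 4), (8, 0))

Step-by-step:
tell(8) @ H3 ⇒ log+=8
tell(0) @ H3 ⇒ log+=0
H0 returns 0
H1 returns (0, 4)
H2 returns (0, 4)
H3 returns ((0, 4), (8, 0))
= ((0, 4), (8, 0))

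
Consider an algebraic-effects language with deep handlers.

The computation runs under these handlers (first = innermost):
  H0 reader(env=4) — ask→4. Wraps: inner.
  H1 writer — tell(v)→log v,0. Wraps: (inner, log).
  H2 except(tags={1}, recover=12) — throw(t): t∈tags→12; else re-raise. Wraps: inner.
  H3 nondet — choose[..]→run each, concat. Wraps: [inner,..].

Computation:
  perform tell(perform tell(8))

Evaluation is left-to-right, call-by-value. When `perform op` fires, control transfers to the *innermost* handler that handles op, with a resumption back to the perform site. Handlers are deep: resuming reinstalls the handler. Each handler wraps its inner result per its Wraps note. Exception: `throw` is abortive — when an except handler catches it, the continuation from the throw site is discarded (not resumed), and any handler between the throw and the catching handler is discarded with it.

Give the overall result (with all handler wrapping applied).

Working:
tell(8) @ H1 ⇒ log+=8
tell(0) @ H1 ⇒ log+=0
H0 returns 0
H1 returns (0, (8, 0))
H2 returns (0, (8, 0))
H3 returns [(0, (8, 0))]
= [(0, (8, 0))]

Answer: [(0, (8, 0))]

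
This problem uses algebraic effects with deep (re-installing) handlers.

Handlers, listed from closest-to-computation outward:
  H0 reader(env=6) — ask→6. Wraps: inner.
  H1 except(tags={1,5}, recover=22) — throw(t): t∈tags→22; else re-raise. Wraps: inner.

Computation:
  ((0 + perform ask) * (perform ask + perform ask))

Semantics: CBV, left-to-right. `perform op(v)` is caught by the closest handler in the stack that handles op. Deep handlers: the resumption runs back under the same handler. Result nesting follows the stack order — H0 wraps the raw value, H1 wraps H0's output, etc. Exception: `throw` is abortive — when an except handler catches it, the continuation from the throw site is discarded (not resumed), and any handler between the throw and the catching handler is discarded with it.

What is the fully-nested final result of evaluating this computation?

Answer: 72

Step-by-step:
ask @ H0 ⇒ 6
ask @ H0 ⇒ 6
ask @ H0 ⇒ 6
H0 returns 72
H1 returns 72
= 72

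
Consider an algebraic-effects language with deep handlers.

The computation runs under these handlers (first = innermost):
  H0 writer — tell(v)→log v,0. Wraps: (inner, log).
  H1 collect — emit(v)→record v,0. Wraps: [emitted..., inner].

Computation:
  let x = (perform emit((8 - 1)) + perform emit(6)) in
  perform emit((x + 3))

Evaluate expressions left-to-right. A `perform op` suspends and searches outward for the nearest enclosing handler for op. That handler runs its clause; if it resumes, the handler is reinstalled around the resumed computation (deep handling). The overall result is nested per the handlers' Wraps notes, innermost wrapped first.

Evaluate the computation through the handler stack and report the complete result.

Answer: [7, 6, 3, (0, ())]

Step-by-step:
emit(7) @ H1 ⇒ out+=7
emit(6) @ H1 ⇒ out+=6
emit(3) @ H1 ⇒ out+=3
H0 returns (0, ())
H1 returns [7, 6, 3, (0, ())]
= [7, 6, 3, (0, ())]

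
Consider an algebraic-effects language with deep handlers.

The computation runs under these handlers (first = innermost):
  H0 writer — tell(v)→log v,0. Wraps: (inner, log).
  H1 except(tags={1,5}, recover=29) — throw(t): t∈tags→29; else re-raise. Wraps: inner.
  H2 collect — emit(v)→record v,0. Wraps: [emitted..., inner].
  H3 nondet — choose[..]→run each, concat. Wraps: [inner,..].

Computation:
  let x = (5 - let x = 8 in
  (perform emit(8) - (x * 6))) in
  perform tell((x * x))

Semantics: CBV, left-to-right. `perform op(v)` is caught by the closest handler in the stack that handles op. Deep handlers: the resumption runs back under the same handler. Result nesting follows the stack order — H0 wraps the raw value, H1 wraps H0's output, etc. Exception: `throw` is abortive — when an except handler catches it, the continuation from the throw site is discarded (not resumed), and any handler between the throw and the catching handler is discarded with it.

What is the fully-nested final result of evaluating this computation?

Answer: [[8, (0, (2809))]]

Working:
emit(8) @ H2 ⇒ out+=8
tell(2809) @ H0 ⇒ log+=2809
H0 returns (0, (2809))
H1 returns (0, (2809))
H2 returns [8, (0, (2809))]
H3 returns [[8, (0, (2809))]]
= [[8, (0, (2809))]]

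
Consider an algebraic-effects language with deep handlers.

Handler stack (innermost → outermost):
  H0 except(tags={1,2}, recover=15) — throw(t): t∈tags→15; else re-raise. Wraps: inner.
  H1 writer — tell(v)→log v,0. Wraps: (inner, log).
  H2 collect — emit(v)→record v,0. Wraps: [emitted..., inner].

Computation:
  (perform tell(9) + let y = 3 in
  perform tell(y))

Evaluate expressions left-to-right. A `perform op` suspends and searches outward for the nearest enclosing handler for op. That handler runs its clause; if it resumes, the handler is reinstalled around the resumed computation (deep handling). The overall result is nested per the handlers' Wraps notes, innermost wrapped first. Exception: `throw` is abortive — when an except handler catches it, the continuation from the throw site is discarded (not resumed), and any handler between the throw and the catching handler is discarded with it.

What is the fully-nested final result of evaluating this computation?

Answer: [(0, (9, 3))]

Step-by-step:
tell(9) @ H1 ⇒ log+=9
tell(3) @ H1 ⇒ log+=3
H0 returns 0
H1 returns (0, (9, 3))
H2 returns [(0, (9, 3))]
= [(0, (9, 3))]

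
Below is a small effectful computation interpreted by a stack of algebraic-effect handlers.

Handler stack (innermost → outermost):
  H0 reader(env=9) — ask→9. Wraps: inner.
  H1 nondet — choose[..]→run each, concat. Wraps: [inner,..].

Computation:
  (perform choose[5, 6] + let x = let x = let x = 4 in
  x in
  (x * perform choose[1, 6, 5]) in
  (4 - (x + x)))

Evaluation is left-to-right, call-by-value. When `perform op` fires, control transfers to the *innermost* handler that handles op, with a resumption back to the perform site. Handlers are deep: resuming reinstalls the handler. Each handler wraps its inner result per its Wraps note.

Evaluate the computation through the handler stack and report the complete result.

Step-by-step:
choose[5, 6] @ H1
  branch[0] choose=5:
    choose[1, 6, 5] @ H1
      branch[0] choose=1:
        H0 returns 1
        H1 returns [1]
      branch[1] choose=6:
        H0 returns -39
        H1 returns [-39]
      branch[2] choose=5:
        H0 returns -31
        H1 returns [-31]
  branch[1] choose=6:
    choose[1, 6, 5] @ H1
      branch[0] choose=1:
        H0 returns 2
        H1 returns [2]
      branch[1] choose=6:
        H0 returns -38
        H1 returns [-38]
      branch[2] choose=5:
        H0 returns -30
        H1 returns [-30]
= [1, -39, -31, 2, -38, -30]

Answer: [1, -39, -31, 2, -38, -30]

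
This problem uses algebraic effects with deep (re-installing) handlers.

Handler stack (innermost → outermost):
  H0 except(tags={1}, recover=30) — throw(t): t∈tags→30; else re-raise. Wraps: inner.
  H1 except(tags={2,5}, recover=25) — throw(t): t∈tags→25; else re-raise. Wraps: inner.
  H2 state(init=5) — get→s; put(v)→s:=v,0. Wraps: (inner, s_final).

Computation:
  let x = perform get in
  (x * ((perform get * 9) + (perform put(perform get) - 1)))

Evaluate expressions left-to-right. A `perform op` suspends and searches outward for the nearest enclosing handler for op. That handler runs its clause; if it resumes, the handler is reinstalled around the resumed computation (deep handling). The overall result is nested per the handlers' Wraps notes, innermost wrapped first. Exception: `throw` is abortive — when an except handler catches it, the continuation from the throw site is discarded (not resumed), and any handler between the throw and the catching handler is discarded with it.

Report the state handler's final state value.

Answer: 5

Working:
get @ H2 ⇒ 5
get @ H2 ⇒ 5
get @ H2 ⇒ 5
put(5) @ H2 ⇒ s:=5
H0 returns 220
H1 returns 220
H2 returns (220, 5)
= (220, 5)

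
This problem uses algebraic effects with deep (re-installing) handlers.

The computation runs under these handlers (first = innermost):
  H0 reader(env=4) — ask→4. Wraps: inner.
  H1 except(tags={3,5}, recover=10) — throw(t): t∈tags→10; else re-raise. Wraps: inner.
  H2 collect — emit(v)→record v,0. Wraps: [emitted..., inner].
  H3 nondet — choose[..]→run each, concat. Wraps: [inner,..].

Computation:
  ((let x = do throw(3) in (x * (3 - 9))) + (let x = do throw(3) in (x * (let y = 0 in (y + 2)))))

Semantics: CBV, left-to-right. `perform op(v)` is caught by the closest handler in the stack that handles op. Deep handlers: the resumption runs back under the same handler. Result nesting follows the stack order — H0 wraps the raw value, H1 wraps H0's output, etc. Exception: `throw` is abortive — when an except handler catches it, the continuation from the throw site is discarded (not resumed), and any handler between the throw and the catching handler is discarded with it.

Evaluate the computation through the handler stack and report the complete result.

Step-by-step:
throw(3) @ H1 caught ⇒ 10
H2 returns [10]
H3 returns [[10]]
= [[10]]

Answer: [[10]]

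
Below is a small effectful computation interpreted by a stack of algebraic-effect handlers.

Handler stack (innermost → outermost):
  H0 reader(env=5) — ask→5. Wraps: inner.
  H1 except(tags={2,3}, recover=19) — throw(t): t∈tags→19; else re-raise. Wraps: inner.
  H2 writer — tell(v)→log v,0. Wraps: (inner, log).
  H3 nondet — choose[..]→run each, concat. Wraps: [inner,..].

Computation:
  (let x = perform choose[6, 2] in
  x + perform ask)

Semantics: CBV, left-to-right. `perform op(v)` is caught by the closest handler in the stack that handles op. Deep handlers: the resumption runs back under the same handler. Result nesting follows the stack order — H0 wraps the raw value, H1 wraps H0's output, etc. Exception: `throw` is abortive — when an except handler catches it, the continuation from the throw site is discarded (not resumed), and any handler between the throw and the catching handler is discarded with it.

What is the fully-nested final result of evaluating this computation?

Answer: [(11, ()), (7, ())]

Evaluation trace:
choose[6, 2] @ H3
  branch[0] choose=6:
    ask @ H0 ⇒ 5
    H0 returns 11
    H1 returns 11
    H2 returns (11, ())
    H3 returns [(11, ())]
  branch[1] choose=2:
    ask @ H0 ⇒ 5
    H0 returns 7
    H1 returns 7
    H2 returns (7, ())
    H3 returns [(7, ())]
= [(11, ()), (7, ())]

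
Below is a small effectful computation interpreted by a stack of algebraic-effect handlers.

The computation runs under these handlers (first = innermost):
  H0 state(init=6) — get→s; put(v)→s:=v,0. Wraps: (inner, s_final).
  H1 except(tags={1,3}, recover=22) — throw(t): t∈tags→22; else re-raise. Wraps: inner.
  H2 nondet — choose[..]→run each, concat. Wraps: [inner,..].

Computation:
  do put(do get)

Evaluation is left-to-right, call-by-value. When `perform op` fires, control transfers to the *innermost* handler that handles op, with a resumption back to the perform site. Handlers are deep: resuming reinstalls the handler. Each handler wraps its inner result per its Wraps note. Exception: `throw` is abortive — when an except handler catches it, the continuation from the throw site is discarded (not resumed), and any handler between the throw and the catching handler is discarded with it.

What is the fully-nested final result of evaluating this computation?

Working:
get @ H0 ⇒ 6
put(6) @ H0 ⇒ s:=6
H0 returns (0, 6)
H1 returns (0, 6)
H2 returns [(0, 6)]
= [(0, 6)]

Answer: [(0, 6)]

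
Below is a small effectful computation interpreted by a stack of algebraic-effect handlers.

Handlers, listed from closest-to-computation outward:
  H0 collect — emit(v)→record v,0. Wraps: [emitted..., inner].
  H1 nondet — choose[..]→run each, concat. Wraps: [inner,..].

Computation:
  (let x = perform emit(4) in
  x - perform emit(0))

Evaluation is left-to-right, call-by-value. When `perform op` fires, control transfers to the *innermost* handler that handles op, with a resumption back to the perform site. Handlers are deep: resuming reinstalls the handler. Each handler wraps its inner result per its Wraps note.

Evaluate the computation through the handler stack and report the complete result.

Step-by-step:
emit(4) @ H0 ⇒ out+=4
emit(0) @ H0 ⇒ out+=0
H0 returns [4, 0, 0]
H1 returns [[4, 0, 0]]
= [[4, 0, 0]]

Answer: [[4, 0, 0]]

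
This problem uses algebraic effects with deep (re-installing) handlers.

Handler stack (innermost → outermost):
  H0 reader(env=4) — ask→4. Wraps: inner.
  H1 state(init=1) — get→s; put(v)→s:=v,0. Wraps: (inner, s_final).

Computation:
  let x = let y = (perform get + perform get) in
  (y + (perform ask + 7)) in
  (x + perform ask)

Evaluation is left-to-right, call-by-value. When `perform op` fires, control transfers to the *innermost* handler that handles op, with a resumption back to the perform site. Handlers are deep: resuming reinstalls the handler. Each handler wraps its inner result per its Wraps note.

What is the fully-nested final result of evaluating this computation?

Working:
get @ H1 ⇒ 1
get @ H1 ⇒ 1
ask @ H0 ⇒ 4
ask @ H0 ⇒ 4
H0 returns 17
H1 returns (17, 1)
= (17, 1)

Answer: (17, 1)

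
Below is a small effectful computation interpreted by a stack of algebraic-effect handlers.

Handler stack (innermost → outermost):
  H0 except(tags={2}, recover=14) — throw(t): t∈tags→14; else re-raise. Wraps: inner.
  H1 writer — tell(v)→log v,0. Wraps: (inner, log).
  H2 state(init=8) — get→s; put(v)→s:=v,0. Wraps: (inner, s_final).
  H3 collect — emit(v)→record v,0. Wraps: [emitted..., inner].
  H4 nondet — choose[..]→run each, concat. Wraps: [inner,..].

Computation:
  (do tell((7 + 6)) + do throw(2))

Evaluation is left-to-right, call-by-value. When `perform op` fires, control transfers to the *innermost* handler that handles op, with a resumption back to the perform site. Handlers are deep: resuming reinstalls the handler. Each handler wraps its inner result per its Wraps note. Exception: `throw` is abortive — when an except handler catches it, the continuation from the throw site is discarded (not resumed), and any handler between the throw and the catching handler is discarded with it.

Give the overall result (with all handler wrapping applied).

Answer: [[((14, (13)), 8)]]

Evaluation trace:
tell(13) @ H1 ⇒ log+=13
throw(2) @ H0 caught ⇒ 14
H1 returns (14, (13))
H2 returns ((14, (13)), 8)
H3 returns [((14, (13)), 8)]
H4 returns [[((14, (13)), 8)]]
= [[((14, (13)), 8)]]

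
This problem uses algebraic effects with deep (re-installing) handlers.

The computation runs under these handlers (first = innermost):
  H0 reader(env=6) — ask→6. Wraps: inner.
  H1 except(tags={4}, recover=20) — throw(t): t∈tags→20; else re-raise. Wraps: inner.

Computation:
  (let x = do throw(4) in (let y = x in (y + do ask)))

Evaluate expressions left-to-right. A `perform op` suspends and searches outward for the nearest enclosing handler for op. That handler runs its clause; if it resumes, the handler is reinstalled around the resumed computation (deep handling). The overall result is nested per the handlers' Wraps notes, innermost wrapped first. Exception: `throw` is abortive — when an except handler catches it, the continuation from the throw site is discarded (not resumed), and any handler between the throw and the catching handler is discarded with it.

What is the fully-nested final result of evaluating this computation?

Step-by-step:
throw(4) @ H1 caught ⇒ 20
= 20

Answer: 20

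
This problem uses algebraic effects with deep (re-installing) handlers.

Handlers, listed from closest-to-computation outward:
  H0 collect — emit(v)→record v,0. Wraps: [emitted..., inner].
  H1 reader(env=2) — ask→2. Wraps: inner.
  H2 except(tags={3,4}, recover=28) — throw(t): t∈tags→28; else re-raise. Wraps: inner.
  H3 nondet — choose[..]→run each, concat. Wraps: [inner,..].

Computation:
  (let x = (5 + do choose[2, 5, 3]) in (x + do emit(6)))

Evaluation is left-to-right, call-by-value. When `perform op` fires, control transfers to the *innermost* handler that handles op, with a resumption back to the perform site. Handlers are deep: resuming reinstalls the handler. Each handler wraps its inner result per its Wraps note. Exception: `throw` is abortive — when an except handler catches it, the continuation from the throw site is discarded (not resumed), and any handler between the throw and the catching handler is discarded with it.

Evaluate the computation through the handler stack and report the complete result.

Step-by-step:
choose[2, 5, 3] @ H3
  branch[0] choose=2:
    emit(6) @ H0 ⇒ out+=6
    H0 returns [6, 7]
    H1 returns [6, 7]
    H2 returns [6, 7]
    H3 returns [[6, 7]]
  branch[1] choose=5:
    emit(6) @ H0 ⇒ out+=6
    H0 returns [6, 10]
    H1 returns [6, 10]
    H2 returns [6, 10]
    H3 returns [[6, 10]]
  branch[2] choose=3:
    emit(6) @ H0 ⇒ out+=6
    H0 returns [6, 8]
    H1 returns [6, 8]
    H2 returns [6, 8]
    H3 returns [[6, 8]]
= [[6, 7], [6, 10], [6, 8]]

Answer: [[6, 7], [6, 10], [6, 8]]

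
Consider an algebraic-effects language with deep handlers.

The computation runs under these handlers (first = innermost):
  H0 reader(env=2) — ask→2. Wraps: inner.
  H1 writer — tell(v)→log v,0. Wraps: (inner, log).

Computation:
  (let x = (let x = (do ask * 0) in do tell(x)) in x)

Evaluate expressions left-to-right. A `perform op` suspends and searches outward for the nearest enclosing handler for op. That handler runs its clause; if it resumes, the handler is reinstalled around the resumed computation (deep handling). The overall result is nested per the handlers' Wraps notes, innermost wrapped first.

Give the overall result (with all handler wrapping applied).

Evaluation trace:
ask @ H0 ⇒ 2
tell(0) @ H1 ⇒ log+=0
H0 returns 0
H1 returns (0, (0))
= (0, (0))

Answer: (0, (0))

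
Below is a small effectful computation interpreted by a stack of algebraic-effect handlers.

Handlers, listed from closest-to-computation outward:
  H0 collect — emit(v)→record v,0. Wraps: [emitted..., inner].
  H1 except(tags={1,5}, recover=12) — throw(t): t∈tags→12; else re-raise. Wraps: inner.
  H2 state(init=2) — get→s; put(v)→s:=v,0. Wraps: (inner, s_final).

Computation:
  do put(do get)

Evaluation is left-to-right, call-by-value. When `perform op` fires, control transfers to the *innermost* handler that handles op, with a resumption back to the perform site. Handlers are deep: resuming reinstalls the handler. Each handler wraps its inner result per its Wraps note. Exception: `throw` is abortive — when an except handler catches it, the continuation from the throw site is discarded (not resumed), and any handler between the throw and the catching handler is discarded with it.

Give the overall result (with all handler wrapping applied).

Evaluation trace:
get @ H2 ⇒ 2
put(2) @ H2 ⇒ s:=2
H0 returns [0]
H1 returns [0]
H2 returns ([0], 2)
= ([0], 2)

Answer: ([0], 2)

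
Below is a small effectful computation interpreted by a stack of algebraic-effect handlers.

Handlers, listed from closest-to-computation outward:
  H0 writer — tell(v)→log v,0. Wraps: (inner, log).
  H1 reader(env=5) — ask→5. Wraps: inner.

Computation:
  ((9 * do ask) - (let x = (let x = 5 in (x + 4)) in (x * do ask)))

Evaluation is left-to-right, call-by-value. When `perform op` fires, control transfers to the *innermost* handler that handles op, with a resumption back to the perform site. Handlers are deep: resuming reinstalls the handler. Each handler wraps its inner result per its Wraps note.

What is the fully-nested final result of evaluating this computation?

Evaluation trace:
ask @ H1 ⇒ 5
ask @ H1 ⇒ 5
H0 returns (0, ())
H1 returns (0, ())
= (0, ())

Answer: (0, ())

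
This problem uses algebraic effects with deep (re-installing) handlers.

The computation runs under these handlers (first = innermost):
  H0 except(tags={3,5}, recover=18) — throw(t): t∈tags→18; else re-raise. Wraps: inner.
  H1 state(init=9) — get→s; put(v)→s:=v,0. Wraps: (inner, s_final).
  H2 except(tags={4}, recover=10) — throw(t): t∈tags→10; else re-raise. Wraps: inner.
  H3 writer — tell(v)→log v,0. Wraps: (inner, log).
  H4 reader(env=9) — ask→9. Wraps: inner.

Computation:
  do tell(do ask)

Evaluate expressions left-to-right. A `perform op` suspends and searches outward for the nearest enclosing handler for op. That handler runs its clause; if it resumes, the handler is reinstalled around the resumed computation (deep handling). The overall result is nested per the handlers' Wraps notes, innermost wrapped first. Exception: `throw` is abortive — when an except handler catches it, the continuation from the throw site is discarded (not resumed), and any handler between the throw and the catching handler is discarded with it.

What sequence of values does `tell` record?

Step-by-step:
ask @ H4 ⇒ 9
tell(9) @ H3 ⇒ log+=9
H0 returns 0
H1 returns (0, 9)
H2 returns (0, 9)
H3 returns ((0, 9), (9))
H4 returns ((0, 9), (9))
= ((0, 9), (9))

Answer: (9)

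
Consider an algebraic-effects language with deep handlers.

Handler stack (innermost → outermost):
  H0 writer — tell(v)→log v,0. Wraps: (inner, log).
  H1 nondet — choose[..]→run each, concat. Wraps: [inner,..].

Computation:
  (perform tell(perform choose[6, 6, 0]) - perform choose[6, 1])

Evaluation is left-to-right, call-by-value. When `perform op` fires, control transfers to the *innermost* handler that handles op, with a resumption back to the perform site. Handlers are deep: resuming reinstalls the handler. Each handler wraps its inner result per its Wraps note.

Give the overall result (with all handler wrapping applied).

Answer: [(-6, (6)), (-1, (6)), (-6, (6)), (-1, (6)), (-6, (0)), (-1, (0))]

Step-by-step:
choose[6, 6, 0] @ H1
  branch[0] choose=6:
    tell(6) @ H0 ⇒ log+=6
    choose[6, 1] @ H1
      branch[0] choose=6:
        H0 returns (-6, (6))
        H1 returns [(-6, (6))]
      branch[1] choose=1:
        H0 returns (-1, (6))
        H1 returns [(-1, (6))]
  branch[1] choose=6:
    tell(6) @ H0 ⇒ log+=6
    choose[6, 1] @ H1
      branch[0] choose=6:
        H0 returns (-6, (6))
        H1 returns [(-6, (6))]
      branch[1] choose=1:
        H0 returns (-1, (6))
        H1 returns [(-1, (6))]
  branch[2] choose=0:
    tell(0) @ H0 ⇒ log+=0
    choose[6, 1] @ H1
      branch[0] choose=6:
        H0 returns (-6, (0))
        H1 returns [(-6, (0))]
      branch[1] choose=1:
        H0 returns (-1, (0))
        H1 returns [(-1, (0))]
= [(-6, (6)), (-1, (6)), (-6, (6)), (-1, (6)), (-6, (0)), (-1, (0))]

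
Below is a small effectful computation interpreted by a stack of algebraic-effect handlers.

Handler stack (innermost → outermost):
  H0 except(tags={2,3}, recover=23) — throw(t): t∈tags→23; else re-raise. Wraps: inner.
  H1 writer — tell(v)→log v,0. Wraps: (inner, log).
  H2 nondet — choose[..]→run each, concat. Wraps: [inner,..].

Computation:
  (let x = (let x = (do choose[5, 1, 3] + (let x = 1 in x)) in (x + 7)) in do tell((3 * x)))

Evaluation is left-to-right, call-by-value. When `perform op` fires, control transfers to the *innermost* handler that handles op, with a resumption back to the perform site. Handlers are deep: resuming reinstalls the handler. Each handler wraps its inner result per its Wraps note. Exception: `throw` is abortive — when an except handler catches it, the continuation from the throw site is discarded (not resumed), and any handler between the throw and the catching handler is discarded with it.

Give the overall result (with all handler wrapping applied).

Answer: [(0, (39)), (0, (27)), (0, (33))]

Step-by-step:
choose[5, 1, 3] @ H2
  branch[0] choose=5:
    tell(39) @ H1 ⇒ log+=39
    H0 returns 0
    H1 returns (0, (39))
    H2 returns [(0, (39))]
  branch[1] choose=1:
    tell(27) @ H1 ⇒ log+=27
    H0 returns 0
    H1 returns (0, (27))
    H2 returns [(0, (27))]
  branch[2] choose=3:
    tell(33) @ H1 ⇒ log+=33
    H0 returns 0
    H1 returns (0, (33))
    H2 returns [(0, (33))]
= [(0, (39)), (0, (27)), (0, (33))]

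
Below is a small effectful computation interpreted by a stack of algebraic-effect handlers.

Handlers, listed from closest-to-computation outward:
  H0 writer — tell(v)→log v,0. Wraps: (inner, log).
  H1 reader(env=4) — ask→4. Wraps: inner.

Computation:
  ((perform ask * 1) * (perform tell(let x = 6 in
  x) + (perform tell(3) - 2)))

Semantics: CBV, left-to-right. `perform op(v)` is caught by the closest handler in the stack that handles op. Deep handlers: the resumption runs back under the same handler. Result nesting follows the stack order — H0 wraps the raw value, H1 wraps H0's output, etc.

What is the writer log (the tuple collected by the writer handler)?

Working:
ask @ H1 ⇒ 4
tell(6) @ H0 ⇒ log+=6
tell(3) @ H0 ⇒ log+=3
H0 returns (-8, (6, 3))
H1 returns (-8, (6, 3))
= (-8, (6, 3))

Answer: (6, 3)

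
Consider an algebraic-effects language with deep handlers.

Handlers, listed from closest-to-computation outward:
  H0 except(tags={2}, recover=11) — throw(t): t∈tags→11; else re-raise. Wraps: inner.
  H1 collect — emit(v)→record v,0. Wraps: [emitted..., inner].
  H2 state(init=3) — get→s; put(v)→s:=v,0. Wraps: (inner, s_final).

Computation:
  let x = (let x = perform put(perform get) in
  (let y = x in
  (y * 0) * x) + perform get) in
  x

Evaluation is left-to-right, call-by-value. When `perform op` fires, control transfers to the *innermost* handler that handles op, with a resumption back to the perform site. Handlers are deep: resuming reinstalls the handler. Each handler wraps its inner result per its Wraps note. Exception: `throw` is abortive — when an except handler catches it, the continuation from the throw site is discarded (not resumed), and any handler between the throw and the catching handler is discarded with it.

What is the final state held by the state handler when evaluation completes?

Evaluation trace:
get @ H2 ⇒ 3
put(3) @ H2 ⇒ s:=3
get @ H2 ⇒ 3
H0 returns 3
H1 returns [3]
H2 returns ([3], 3)
= ([3], 3)

Answer: 3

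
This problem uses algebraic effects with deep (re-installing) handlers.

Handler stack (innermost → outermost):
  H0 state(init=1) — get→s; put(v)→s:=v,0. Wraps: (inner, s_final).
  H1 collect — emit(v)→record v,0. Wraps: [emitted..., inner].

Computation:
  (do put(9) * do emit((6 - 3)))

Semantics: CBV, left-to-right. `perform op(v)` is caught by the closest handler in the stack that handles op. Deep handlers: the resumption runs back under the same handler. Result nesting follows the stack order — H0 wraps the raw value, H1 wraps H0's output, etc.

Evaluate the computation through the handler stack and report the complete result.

Answer: [3, (0, 9)]

Working:
put(9) @ H0 ⇒ s:=9
emit(3) @ H1 ⇒ out+=3
H0 returns (0, 9)
H1 returns [3, (0, 9)]
= [3, (0, 9)]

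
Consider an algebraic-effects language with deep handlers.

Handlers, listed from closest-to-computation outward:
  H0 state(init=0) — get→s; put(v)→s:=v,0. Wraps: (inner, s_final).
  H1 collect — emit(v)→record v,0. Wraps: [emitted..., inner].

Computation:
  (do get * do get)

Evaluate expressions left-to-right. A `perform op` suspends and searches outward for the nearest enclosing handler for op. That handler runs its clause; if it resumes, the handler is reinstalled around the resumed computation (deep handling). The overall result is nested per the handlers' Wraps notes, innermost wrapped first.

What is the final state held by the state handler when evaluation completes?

Answer: 0

Evaluation trace:
get @ H0 ⇒ 0
get @ H0 ⇒ 0
H0 returns (0, 0)
H1 returns [(0, 0)]
= [(0, 0)]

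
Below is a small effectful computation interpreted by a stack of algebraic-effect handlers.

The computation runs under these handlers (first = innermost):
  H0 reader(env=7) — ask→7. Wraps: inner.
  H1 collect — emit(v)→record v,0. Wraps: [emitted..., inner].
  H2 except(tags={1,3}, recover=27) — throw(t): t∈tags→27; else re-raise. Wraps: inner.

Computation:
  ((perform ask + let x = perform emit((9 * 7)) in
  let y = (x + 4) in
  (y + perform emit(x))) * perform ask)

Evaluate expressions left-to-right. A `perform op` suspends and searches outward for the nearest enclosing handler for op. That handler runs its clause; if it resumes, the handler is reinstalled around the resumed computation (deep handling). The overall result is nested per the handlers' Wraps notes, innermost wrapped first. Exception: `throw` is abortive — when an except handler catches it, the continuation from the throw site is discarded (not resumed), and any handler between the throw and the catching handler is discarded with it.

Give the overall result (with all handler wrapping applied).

Answer: [63, 0, 77]

Evaluation trace:
ask @ H0 ⇒ 7
emit(63) @ H1 ⇒ out+=63
emit(0) @ H1 ⇒ out+=0
ask @ H0 ⇒ 7
H0 returns 77
H1 returns [63, 0, 77]
H2 returns [63, 0, 77]
= [63, 0, 77]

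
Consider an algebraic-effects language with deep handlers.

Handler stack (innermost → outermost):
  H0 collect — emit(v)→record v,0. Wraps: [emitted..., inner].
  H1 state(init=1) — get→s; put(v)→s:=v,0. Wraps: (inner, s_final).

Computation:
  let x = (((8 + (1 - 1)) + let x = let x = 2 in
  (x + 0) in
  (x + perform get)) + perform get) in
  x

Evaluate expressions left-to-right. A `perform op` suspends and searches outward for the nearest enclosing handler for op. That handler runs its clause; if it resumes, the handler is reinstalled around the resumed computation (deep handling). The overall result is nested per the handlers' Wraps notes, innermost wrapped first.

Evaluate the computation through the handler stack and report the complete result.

Answer: ([12], 1)

Working:
get @ H1 ⇒ 1
get @ H1 ⇒ 1
H0 returns [12]
H1 returns ([12], 1)
= ([12], 1)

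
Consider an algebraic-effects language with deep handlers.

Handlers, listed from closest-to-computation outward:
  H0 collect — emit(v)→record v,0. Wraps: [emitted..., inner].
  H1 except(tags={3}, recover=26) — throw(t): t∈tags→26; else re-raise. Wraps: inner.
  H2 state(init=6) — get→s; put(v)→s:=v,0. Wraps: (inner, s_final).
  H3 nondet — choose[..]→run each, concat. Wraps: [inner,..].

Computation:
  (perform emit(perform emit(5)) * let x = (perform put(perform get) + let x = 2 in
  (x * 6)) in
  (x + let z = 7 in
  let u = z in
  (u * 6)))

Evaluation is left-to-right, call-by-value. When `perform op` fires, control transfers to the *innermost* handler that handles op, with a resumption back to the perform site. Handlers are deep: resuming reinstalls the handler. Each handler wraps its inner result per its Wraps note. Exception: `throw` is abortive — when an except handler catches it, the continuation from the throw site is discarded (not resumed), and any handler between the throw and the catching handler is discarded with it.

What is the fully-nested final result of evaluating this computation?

Answer: [([5, 0, 0], 6)]

Evaluation trace:
emit(5) @ H0 ⇒ out+=5
emit(0) @ H0 ⇒ out+=0
get @ H2 ⇒ 6
put(6) @ H2 ⇒ s:=6
H0 returns [5, 0, 0]
H1 returns [5, 0, 0]
H2 returns ([5, 0, 0], 6)
H3 returns [([5, 0, 0], 6)]
= [([5, 0, 0], 6)]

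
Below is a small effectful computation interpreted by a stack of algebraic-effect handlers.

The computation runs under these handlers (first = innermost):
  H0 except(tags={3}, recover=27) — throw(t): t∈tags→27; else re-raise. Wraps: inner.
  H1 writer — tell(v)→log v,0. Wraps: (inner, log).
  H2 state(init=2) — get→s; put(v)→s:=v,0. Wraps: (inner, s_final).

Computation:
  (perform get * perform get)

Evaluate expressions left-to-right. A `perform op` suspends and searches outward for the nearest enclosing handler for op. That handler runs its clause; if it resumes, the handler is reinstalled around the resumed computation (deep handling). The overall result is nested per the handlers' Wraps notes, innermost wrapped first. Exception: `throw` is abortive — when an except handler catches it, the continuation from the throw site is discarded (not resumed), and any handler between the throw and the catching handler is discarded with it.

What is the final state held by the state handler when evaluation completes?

Answer: 2

Evaluation trace:
get @ H2 ⇒ 2
get @ H2 ⇒ 2
H0 returns 4
H1 returns (4, ())
H2 returns ((4, ()), 2)
= ((4, ()), 2)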